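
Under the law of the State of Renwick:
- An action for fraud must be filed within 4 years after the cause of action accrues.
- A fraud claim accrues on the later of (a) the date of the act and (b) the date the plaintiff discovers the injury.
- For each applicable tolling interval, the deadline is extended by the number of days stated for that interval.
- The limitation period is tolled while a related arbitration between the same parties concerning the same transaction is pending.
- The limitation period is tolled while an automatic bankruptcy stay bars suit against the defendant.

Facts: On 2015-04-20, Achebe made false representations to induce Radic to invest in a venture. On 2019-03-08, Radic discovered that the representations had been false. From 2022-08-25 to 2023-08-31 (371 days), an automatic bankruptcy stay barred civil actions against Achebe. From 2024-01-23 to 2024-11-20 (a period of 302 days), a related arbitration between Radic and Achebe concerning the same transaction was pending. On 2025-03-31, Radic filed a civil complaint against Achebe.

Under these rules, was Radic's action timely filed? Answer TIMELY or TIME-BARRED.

Because discovery on 2019-03-08 post-dates the 2015-04-20 act, accrual under the later-of rule falls on 2019-03-08.
Adding the 4 years base period to 2019-03-08 gives a deadline of 2023-03-08, before any tolling.
The automatic bankruptcy stay from 2022-08-25 to 2023-08-31 tolled the period for 371 days, extending the deadline to 2024-03-13.
The period was tolled for 302 days by the pending related arbitration (2024-01-23 to 2024-11-20), pushing the deadline to 2025-01-09.
Filing on 2025-03-31 missed the 2025-01-09 deadline — the action is time-barred.

TIME-BARRED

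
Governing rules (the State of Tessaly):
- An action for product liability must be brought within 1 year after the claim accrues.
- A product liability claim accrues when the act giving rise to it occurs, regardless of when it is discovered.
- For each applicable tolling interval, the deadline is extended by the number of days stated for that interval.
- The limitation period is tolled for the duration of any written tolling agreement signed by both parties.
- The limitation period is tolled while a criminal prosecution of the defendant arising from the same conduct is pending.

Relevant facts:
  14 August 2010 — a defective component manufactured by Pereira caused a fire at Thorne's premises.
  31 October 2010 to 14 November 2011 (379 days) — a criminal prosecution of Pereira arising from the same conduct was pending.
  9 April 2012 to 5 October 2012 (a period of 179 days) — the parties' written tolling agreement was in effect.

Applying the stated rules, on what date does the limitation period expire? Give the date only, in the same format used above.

22 February 2013

The limitation period began to run on 14 August 2010.
Adding the 1 year base period to 14 August 2010 gives a deadline of 14 August 2011, before any tolling.
The period was tolled for 379 days by the pending criminal prosecution (31 October 2010 to 14 November 2011), pushing the deadline to 27 August 2012.
The period was tolled for 179 days by the written tolling agreement (9 April 2012 to 5 October 2012), pushing the deadline to 22 February 2013.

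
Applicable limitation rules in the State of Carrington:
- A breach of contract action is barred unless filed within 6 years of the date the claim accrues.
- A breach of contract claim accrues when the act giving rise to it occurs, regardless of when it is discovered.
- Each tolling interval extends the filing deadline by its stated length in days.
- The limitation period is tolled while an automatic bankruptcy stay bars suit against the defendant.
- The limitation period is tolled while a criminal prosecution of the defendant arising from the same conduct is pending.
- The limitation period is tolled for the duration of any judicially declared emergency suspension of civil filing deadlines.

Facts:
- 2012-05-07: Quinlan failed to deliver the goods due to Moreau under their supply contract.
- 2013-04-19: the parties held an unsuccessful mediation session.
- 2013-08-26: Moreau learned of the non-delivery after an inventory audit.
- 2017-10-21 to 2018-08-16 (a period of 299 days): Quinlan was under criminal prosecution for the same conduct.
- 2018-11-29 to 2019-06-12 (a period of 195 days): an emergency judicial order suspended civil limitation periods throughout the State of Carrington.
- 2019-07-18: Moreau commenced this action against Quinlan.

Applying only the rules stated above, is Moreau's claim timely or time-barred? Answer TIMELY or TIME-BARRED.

TIMELY

Accrual is governed by the date of the act, so the period began to run on 2012-05-07; the later discovery on 2013-08-26 is irrelevant under the stated rule.
The untolled deadline — 6 years after 2012-05-07 — is 2018-05-07.
The period was tolled for 299 days by the pending criminal prosecution (2017-10-21 to 2018-08-16), pushing the deadline to 2019-03-02.
The period was tolled for 195 days by the emergency suspension of filing deadlines (2018-11-29 to 2019-06-12), pushing the deadline to 2019-09-13.
The other events in the timeline have no effect on the limitation period under the stated rules.
Moreau filed on 2019-07-18, before the 2019-09-13 deadline, so the action is timely.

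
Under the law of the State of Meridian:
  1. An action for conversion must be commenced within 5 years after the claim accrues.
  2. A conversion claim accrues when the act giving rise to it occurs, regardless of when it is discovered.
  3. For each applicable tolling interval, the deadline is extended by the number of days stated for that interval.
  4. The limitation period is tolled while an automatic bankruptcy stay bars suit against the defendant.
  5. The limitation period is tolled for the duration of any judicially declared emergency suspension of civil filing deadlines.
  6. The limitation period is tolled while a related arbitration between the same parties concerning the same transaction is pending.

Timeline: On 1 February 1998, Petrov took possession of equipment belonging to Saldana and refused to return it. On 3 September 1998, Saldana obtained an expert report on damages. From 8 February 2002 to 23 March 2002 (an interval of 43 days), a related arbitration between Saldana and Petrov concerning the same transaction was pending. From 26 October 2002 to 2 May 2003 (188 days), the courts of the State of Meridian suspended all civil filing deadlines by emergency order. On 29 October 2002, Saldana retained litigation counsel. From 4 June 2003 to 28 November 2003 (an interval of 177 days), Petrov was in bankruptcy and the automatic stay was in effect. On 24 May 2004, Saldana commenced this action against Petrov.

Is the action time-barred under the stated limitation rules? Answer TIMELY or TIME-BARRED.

TIME-BARRED

The claim accrued on 1 February 1998, the date of the act.
The untolled deadline — 5 years after 1 February 1998 — is 1 February 2003.
The period was tolled for 43 days by the pending related arbitration (8 February 2002 to 23 March 2002), pushing the deadline to 16 March 2003.
The emergency suspension of filing deadlines from 26 October 2002 to 2 May 2003 tolled the period for 188 days, extending the deadline to 20 September 2003.
The automatic bankruptcy stay from 4 June 2003 to 28 November 2003 tolled the period for 177 days, extending the deadline to 15 March 2004.
Nothing else in the chronology tolls or restarts the period.
The 24 May 2004 filing falls after the 15 March 2004 deadline; the claim is time-barred.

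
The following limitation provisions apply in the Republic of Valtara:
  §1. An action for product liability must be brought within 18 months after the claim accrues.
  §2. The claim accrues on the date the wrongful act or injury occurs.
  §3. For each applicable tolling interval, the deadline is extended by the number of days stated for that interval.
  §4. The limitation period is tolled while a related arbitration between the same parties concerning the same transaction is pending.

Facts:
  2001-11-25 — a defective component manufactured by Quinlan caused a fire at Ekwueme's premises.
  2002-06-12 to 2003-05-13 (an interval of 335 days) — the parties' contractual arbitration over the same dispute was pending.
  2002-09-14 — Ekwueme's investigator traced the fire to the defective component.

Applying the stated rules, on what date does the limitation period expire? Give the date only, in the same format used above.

The claim accrued on 2001-11-25, when the wrongful act occurred; under the stated occurrence rule the 2002-09-14 discovery does not delay accrual.
Adding the 18 months base period to 2001-11-25 gives a deadline of 2003-05-25, before any tolling.
Because the pending related arbitration ran from 2002-06-12 to 2003-05-13, the deadline is extended by 335 days to 2004-04-24.

2004-04-24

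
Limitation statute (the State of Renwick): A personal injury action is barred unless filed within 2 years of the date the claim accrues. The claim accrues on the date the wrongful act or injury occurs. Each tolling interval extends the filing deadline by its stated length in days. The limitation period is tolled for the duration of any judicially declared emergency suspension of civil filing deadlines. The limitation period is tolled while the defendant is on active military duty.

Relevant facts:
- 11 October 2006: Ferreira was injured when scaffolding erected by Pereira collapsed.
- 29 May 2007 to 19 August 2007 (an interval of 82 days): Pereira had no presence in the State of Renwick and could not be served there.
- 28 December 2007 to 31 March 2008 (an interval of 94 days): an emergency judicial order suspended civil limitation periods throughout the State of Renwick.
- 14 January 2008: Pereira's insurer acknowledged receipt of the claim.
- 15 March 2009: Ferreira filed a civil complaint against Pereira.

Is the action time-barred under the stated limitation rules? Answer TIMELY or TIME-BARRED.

TIME-BARRED

The limitation period began to run on 11 October 2006.
The untolled deadline — 2 years after 11 October 2006 — is 11 October 2008.
Because the emergency suspension of filing deadlines ran from 28 December 2007 to 31 March 2008, the deadline is extended by 94 days to 13 January 2009.
The defendant's absence from the jurisdiction from 29 May 2007 to 19 August 2007 does not toll the period, because no stated rule makes the defendant's absence a tolling event.
The other events in the timeline have no effect on the limitation period under the stated rules.
The 15 March 2009 filing falls after the 13 January 2009 deadline; the claim is time-barred.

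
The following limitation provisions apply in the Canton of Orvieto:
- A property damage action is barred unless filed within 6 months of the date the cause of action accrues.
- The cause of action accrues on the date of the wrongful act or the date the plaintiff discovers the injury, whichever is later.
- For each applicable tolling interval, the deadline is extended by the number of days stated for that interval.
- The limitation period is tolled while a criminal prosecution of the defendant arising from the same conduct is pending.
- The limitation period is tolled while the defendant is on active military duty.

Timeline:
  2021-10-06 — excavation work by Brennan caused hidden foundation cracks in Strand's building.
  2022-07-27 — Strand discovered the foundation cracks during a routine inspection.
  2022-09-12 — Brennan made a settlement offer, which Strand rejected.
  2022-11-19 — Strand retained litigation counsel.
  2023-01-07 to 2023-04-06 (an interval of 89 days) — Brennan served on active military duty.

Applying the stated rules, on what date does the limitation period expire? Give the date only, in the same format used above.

2023-04-26

Taking the later of the act (2021-10-06) and discovery (2022-07-27), the claim accrued on 2022-07-27.
6 months from 2022-07-27 is 2023-01-27.
Because the defendant's active military service ran from 2023-01-07 to 2023-04-06, the deadline is extended by 89 days to 2023-04-26.
The other events in the timeline have no effect on the limitation period under the stated rules.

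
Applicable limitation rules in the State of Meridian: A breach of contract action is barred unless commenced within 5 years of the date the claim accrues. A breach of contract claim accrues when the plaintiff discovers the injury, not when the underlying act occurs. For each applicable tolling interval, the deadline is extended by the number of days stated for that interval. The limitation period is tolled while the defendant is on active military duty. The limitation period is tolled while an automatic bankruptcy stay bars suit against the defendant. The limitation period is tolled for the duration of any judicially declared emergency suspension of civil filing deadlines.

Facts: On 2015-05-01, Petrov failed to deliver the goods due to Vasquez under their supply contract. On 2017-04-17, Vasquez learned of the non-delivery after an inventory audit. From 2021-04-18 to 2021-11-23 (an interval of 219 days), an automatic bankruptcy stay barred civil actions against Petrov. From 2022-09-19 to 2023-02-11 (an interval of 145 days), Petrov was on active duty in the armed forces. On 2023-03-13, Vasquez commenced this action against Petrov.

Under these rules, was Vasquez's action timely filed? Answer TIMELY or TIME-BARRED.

The claim did not accrue until Vasquez discovered the injury on 2017-04-17; the 2015-05-01 act date does not start the clock under the stated rule.
The untolled deadline — 5 years after 2017-04-17 — is 2022-04-17.
The period was tolled for 219 days by the automatic bankruptcy stay (2021-04-18 to 2021-11-23), pushing the deadline to 2022-11-22.
Because the defendant's active military service ran from 2022-09-19 to 2023-02-11, the deadline is extended by 145 days to 2023-04-16.
The 2023-03-13 filing precedes the 2023-04-16 deadline; the claim is timely.

TIMELY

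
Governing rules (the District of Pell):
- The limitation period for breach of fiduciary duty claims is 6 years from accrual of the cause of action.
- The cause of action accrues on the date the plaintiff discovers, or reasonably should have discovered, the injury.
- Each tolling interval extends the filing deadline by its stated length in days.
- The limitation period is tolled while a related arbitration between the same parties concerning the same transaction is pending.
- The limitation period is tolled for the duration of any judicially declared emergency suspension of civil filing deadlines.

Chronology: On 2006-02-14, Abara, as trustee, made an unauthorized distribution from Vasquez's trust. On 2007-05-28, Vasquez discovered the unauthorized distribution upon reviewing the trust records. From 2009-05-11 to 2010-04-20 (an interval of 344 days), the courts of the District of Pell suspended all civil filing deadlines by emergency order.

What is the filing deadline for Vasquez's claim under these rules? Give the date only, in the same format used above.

Accrual is tied to discovery, so the period began on 2007-05-28 rather than on 2006-02-14 when the act occurred.
Adding the 6 years base period to 2007-05-28 gives a deadline of 2013-05-28, before any tolling.
Because the emergency suspension of filing deadlines ran from 2009-05-11 to 2010-04-20, the deadline is extended by 344 days to 2014-05-07.

2014-05-07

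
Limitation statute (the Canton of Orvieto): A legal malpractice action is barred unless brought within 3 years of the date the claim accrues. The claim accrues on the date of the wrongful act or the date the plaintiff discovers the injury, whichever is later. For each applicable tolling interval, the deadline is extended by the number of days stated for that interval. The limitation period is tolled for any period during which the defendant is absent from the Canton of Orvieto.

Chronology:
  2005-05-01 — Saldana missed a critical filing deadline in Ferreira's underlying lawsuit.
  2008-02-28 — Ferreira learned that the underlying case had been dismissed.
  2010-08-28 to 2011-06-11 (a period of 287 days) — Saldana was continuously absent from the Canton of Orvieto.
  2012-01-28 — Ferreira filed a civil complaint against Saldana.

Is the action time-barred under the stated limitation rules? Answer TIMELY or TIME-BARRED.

TIME-BARRED

Because discovery on 2008-02-28 post-dates the 2005-05-01 act, accrual under the later-of rule falls on 2008-02-28.
3 years from 2008-02-28 is 2011-02-28.
Because the defendant's absence from the jurisdiction ran from 2010-08-28 to 2011-06-11, the deadline is extended by 287 days to 2011-12-12.
Filing on 2012-01-28 missed the 2011-12-12 deadline — the action is time-barred.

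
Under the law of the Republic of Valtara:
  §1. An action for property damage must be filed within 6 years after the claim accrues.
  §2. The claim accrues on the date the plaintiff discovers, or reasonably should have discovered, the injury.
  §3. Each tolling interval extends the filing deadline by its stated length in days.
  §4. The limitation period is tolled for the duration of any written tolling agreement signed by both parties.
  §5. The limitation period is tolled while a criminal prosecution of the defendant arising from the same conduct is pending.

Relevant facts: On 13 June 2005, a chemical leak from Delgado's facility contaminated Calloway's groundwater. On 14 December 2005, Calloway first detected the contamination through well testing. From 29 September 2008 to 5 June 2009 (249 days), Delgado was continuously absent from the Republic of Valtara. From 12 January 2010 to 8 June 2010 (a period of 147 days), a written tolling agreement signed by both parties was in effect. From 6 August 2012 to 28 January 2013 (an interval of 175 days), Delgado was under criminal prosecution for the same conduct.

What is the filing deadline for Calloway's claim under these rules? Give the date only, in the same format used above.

Under the discovery rule, the claim accrued on 14 December 2005, when Calloway discovered the injury — not on the 13 June 2005 date of the underlying act.
The untolled deadline — 6 years after 14 December 2005 — is 14 December 2011.
The period was tolled for 147 days by the written tolling agreement (12 January 2010 to 8 June 2010), pushing the deadline to 9 May 2012.
By the time the pending criminal prosecution began on 6 August 2012, the limitation period had already expired on 9 May 2012; that interval cannot revive it.
Although the defendant's absence ran from 29 September 2008 to 5 June 2009, the stated rules do not make that a tolling event, so it is disregarded.

9 May 2012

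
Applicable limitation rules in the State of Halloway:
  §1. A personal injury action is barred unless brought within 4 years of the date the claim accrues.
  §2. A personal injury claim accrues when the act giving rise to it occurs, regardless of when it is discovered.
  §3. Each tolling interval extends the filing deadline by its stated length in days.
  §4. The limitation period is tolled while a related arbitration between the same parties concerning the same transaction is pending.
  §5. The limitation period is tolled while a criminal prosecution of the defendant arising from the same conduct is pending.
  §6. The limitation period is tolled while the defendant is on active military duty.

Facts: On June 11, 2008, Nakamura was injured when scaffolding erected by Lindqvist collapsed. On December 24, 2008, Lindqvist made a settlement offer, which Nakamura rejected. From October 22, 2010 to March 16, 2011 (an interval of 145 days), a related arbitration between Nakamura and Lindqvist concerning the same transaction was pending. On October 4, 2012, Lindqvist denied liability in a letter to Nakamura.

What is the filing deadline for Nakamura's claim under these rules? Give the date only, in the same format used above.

November 3, 2012

The claim accrued on June 11, 2008, when the wrongful act occurred.
Adding the 4 years base period to June 11, 2008 gives a deadline of June 11, 2012, before any tolling.
The period was tolled for 145 days by the pending related arbitration (October 22, 2010 to March 16, 2011), pushing the deadline to November 3, 2012.
None of the other events listed affects the running of the period under the stated rules.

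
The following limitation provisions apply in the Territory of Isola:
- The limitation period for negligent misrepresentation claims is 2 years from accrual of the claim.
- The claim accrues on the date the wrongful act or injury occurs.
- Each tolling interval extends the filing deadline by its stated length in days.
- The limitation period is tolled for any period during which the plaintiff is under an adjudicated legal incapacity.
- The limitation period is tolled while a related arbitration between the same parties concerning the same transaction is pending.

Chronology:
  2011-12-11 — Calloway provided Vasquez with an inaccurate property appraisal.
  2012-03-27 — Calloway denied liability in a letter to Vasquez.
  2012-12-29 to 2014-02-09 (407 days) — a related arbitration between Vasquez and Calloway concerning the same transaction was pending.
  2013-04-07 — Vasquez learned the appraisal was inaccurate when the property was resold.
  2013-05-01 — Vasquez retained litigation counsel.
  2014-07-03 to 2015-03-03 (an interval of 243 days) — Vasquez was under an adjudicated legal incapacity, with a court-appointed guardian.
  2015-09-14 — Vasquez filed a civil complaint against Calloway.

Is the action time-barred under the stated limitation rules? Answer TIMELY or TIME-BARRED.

TIMELY

Accrual is governed by the date of the act, so the period began to run on 2011-12-11; the later discovery on 2013-04-07 is irrelevant under the stated rule.
The untolled deadline — 2 years after 2011-12-11 — is 2013-12-11.
The period was tolled for 407 days by the pending related arbitration (2012-12-29 to 2014-02-09), pushing the deadline to 2015-01-22.
Because the plaintiff's legal incapacity ran from 2014-07-03 to 2015-03-03, the deadline is extended by 243 days to 2015-09-22.
The other events in the timeline have no effect on the limitation period under the stated rules.
Vasquez filed on 2015-09-14, before the 2015-09-22 deadline, so the action is timely.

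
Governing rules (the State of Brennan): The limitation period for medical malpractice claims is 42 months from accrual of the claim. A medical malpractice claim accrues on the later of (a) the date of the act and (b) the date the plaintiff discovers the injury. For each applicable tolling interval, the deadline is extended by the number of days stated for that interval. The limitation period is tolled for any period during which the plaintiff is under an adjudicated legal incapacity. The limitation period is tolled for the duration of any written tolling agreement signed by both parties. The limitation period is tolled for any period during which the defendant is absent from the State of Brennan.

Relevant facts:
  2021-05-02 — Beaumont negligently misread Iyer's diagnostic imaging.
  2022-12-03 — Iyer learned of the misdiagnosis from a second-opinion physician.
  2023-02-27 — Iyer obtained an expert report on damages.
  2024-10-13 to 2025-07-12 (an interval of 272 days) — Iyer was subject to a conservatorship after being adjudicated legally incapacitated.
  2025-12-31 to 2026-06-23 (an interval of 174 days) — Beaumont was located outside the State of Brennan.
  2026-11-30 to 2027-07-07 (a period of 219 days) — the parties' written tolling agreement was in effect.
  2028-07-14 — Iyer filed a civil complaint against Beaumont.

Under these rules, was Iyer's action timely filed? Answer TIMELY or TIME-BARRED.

Because discovery on 2022-12-03 post-dates the 2021-05-02 act, accrual under the later-of rule falls on 2022-12-03.
42 months from 2022-12-03 is 2026-06-03.
The plaintiff's legal incapacity from 2024-10-13 to 2025-07-12 tolled the period for 272 days, extending the deadline to 2027-03-02.
The period was tolled for 174 days by the defendant's absence from the jurisdiction (2025-12-31 to 2026-06-23), pushing the deadline to 2027-08-23.
Because the written tolling agreement ran from 2026-11-30 to 2027-07-07, the deadline is extended by 219 days to 2028-03-29.
None of the other events listed affects the running of the period under the stated rules.
Filing on 2028-07-14 missed the 2028-03-29 deadline — the action is time-barred.

TIME-BARRED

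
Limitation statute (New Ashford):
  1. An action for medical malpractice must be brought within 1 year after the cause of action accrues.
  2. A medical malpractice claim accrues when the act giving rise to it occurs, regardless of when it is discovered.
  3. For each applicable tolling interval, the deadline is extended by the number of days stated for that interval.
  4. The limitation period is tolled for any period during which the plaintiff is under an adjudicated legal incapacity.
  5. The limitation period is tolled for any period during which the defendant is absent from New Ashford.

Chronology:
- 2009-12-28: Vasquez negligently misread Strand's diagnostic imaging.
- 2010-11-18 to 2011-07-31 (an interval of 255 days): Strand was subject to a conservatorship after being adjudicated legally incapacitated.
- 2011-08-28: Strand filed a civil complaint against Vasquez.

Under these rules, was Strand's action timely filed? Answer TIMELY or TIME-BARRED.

TIMELY

The cause of action accrued on 2009-12-28, the date of the act.
The untolled deadline — 1 year after 2009-12-28 — is 2010-12-28.
The period was tolled for 255 days by the plaintiff's legal incapacity (2010-11-18 to 2011-07-31), pushing the deadline to 2011-09-09.
The 2011-08-28 filing precedes the 2011-09-09 deadline; the claim is timely.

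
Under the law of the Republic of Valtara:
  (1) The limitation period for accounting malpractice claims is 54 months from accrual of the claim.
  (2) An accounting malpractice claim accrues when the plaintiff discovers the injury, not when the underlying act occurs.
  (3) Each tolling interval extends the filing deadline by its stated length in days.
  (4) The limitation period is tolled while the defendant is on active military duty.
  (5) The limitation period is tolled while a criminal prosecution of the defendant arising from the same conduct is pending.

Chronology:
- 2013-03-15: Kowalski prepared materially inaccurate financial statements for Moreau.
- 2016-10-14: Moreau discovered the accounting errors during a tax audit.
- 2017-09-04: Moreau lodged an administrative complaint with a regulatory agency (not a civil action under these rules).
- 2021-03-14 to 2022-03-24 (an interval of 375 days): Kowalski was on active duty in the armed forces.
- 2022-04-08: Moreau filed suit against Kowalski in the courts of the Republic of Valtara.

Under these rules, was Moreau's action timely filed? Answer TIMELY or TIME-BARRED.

The claim did not accrue until Moreau discovered the injury on 2016-10-14; the 2013-03-15 act date does not start the clock under the stated rule.
The untolled deadline — 54 months after 2016-10-14 — is 2021-04-14.
Because the defendant's active military service ran from 2021-03-14 to 2022-03-24, the deadline is extended by 375 days to 2022-04-24.
The other events in the timeline have no effect on the limitation period under the stated rules.
The 2022-04-08 filing precedes the 2022-04-24 deadline; the claim is timely.

TIMELY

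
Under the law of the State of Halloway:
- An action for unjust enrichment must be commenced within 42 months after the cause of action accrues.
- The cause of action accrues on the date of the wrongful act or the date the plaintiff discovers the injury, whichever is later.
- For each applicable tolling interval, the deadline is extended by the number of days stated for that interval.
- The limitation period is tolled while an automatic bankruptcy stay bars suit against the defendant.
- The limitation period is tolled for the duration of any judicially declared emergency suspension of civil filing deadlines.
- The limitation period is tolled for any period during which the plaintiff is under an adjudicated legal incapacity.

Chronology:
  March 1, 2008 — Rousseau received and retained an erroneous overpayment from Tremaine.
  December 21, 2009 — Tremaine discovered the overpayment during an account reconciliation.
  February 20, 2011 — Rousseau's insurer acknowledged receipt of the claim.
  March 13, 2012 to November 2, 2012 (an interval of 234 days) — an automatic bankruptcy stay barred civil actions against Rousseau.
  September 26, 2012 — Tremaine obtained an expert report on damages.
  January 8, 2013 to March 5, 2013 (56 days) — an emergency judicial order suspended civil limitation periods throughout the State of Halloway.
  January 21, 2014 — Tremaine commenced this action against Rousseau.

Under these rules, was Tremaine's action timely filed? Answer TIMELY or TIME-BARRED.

The claim accrued on December 21, 2009 — the later of the March 1, 2008 act and the December 21, 2009 discovery.
The untolled deadline — 42 months after December 21, 2009 — is June 21, 2013.
Because the automatic bankruptcy stay ran from March 13, 2012 to November 2, 2012, the deadline is extended by 234 days to February 10, 2014.
The emergency suspension of filing deadlines from January 8, 2013 to March 5, 2013 tolled the period for 56 days, extending the deadline to April 7, 2014.
The other events in the timeline have no effect on the limitation period under the stated rules.
Filing on January 21, 2014 beat the April 7, 2014 deadline — the action is timely.

TIMELY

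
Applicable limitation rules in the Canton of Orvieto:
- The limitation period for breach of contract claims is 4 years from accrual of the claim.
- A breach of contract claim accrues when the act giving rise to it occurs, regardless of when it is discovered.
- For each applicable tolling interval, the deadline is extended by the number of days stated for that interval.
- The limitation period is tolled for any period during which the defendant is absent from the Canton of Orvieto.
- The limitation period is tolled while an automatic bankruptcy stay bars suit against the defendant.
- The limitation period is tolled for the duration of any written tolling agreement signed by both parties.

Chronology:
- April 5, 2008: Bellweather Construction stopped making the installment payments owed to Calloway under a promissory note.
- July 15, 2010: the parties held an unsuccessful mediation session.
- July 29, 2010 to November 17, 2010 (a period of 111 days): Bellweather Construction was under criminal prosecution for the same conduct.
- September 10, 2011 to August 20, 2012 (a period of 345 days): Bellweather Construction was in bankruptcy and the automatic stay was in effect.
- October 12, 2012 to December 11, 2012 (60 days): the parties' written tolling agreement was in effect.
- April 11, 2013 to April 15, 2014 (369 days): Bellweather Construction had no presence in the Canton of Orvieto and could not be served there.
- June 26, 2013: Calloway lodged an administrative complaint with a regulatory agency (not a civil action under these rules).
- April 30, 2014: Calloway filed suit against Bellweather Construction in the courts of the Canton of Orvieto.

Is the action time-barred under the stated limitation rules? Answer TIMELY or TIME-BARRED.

The claim accrued on April 5, 2008, the date of the act.
4 years from April 5, 2008 is April 5, 2012.
Because the automatic bankruptcy stay ran from September 10, 2011 to August 20, 2012, the deadline is extended by 345 days to March 16, 2013.
Because the written tolling agreement ran from October 12, 2012 to December 11, 2012, the deadline is extended by 60 days to May 15, 2013.
The defendant's absence from the jurisdiction from April 11, 2013 to April 15, 2014 tolled the period for 369 days, extending the deadline to May 19, 2014.
Although a criminal prosecution ran from July 29, 2010 to November 17, 2010, the stated rules do not make that a tolling event, so it is disregarded.
The other events in the timeline have no effect on the limitation period under the stated rules.
Calloway filed on April 30, 2014, before the May 19, 2014 deadline, so the action is timely.

TIMELY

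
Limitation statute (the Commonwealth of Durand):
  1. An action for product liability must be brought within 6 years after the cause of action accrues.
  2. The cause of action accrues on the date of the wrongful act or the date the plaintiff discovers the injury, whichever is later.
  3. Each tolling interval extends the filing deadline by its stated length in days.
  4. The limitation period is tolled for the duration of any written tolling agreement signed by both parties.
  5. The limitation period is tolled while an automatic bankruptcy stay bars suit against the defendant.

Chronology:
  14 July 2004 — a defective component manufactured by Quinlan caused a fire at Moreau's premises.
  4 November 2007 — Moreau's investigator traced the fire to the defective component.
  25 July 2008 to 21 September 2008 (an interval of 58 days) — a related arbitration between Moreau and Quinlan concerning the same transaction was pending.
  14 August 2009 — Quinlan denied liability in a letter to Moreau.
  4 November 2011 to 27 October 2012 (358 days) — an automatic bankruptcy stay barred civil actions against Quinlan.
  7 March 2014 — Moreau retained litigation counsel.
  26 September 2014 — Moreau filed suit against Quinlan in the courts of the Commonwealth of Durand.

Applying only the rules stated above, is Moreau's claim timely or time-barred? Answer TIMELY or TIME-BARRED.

TIMELY

The claim accrued on 4 November 2007 — the later of the 14 July 2004 act and the 4 November 2007 discovery.
Adding the 6 years base period to 4 November 2007 gives a deadline of 4 November 2013, before any tolling.
The automatic bankruptcy stay from 4 November 2011 to 27 October 2012 tolled the period for 358 days, extending the deadline to 28 October 2014.
Although a pending arbitration ran from 25 July 2008 to 21 September 2008, the stated rules do not make that a tolling event, so it is disregarded.
None of the other events listed affects the running of the period under the stated rules.
The 26 September 2014 filing precedes the 28 October 2014 deadline; the claim is timely.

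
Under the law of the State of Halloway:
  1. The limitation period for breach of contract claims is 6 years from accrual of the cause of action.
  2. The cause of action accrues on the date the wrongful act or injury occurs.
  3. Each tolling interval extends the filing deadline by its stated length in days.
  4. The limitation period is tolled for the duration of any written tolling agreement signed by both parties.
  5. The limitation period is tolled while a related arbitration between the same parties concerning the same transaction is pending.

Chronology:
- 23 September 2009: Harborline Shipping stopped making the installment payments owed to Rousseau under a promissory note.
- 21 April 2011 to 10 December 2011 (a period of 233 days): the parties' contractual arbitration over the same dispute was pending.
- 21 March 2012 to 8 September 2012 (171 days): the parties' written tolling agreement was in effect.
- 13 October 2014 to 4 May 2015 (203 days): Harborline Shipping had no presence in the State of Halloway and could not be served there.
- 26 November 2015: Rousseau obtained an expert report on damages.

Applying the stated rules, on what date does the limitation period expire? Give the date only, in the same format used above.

The cause of action accrued on 23 September 2009, the date of the act.
The untolled deadline — 6 years after 23 September 2009 — is 23 September 2015.
Because the pending related arbitration ran from 21 April 2011 to 10 December 2011, the deadline is extended by 233 days to 13 May 2016.
The period was tolled for 171 days by the written tolling agreement (21 March 2012 to 8 September 2012), pushing the deadline to 31 October 2016.
No stated provision tolls the period for the defendant's absence, so the interval from 13 October 2014 to 4 May 2015 has no effect on the deadline.
None of the other events listed affects the running of the period under the stated rules.

31 October 2016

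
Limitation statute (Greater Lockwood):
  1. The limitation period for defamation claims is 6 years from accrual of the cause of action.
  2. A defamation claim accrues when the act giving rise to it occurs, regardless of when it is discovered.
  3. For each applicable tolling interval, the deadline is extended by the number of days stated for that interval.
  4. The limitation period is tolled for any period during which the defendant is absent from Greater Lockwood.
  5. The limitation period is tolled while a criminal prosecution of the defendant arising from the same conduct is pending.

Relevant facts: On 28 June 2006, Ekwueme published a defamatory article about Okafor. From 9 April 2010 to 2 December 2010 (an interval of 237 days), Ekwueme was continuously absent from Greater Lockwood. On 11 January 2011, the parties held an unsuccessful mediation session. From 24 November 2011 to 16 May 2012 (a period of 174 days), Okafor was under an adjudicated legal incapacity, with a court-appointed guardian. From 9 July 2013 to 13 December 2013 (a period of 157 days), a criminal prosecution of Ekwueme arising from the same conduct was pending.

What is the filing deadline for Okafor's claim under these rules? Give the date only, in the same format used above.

20 February 2013

The cause of action accrued on 28 June 2006, the date of the act.
Adding the 6 years base period to 28 June 2006 gives a deadline of 28 June 2012, before any tolling.
The defendant's absence from the jurisdiction from 9 April 2010 to 2 December 2010 tolled the period for 237 days, extending the deadline to 20 February 2013.
The pending criminal prosecution starting 9 July 2013 came too late — the period had run on 20 February 2013 — and so does not extend the deadline.
The plaintiff's legal incapacity from 24 November 2011 to 16 May 2012 does not toll the period, because no stated rule makes the plaintiff's incapacity a tolling event.
None of the other events listed affects the running of the period under the stated rules.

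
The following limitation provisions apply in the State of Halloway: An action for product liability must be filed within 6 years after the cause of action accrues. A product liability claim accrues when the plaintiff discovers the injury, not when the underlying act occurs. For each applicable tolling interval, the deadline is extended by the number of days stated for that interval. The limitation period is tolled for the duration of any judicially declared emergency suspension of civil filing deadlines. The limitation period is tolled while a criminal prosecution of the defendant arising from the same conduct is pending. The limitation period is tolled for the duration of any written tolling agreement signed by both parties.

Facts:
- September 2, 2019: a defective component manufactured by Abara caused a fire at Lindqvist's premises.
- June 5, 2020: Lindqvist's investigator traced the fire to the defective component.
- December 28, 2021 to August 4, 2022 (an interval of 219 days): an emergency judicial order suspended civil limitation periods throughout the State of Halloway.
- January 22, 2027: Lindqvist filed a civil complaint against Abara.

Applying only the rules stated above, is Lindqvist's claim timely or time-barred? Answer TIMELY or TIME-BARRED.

TIME-BARRED

Accrual is tied to discovery, so the period began on June 5, 2020 rather than on September 2, 2019 when the act occurred.
The untolled deadline — 6 years after June 5, 2020 — is June 5, 2026.
The emergency suspension of filing deadlines from December 28, 2021 to August 4, 2022 tolled the period for 219 days, extending the deadline to January 10, 2027.
Filing on January 22, 2027 missed the January 10, 2027 deadline — the action is time-barred.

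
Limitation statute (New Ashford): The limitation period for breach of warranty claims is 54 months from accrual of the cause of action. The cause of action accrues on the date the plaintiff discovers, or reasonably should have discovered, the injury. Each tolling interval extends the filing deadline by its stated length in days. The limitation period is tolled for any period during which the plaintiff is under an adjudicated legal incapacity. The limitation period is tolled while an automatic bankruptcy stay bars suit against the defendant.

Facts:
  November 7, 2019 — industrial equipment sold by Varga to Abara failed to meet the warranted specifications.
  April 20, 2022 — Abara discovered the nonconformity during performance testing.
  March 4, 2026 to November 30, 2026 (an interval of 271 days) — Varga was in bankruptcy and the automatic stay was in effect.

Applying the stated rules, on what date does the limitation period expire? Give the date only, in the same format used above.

Under the discovery rule, the claim accrued on April 20, 2022, when Abara discovered the injury — not on the November 7, 2019 date of the underlying act.
The untolled deadline — 54 months after April 20, 2022 — is October 20, 2026.
Because the automatic bankruptcy stay ran from March 4, 2026 to November 30, 2026, the deadline is extended by 271 days to July 18, 2027.

July 18, 2027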